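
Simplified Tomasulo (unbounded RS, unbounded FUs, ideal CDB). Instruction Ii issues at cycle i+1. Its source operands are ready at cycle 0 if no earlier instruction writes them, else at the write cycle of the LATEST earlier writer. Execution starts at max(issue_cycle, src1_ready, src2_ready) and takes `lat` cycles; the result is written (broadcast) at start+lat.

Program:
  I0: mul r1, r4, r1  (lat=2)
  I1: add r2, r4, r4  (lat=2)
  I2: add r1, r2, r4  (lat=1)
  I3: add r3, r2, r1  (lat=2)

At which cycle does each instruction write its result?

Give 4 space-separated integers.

Answer: 3 4 5 7

Derivation:
I0 mul r1: issue@1 deps=(None,None) exec_start@1 write@3
I1 add r2: issue@2 deps=(None,None) exec_start@2 write@4
I2 add r1: issue@3 deps=(1,None) exec_start@4 write@5
I3 add r3: issue@4 deps=(1,2) exec_start@5 write@7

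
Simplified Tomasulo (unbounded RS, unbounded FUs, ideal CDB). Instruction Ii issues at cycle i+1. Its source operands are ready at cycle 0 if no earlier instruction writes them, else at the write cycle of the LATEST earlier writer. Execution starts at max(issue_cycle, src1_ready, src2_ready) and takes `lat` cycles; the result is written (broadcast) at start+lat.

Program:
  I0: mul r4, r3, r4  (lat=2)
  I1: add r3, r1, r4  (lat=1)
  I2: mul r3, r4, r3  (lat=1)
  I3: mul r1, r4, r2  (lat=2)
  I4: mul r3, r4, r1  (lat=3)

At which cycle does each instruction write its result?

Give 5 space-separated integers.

I0 mul r4: issue@1 deps=(None,None) exec_start@1 write@3
I1 add r3: issue@2 deps=(None,0) exec_start@3 write@4
I2 mul r3: issue@3 deps=(0,1) exec_start@4 write@5
I3 mul r1: issue@4 deps=(0,None) exec_start@4 write@6
I4 mul r3: issue@5 deps=(0,3) exec_start@6 write@9

Answer: 3 4 5 6 9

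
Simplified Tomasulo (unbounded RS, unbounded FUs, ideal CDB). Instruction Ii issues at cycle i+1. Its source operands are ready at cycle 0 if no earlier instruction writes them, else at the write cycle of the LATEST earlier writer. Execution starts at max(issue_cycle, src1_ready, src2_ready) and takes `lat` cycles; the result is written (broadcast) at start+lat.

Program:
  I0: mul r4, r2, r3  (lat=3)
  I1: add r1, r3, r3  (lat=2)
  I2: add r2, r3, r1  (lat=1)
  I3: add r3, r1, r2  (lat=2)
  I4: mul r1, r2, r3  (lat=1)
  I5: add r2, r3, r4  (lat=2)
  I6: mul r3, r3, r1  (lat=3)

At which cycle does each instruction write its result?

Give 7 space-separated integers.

Answer: 4 4 5 7 8 9 11

Derivation:
I0 mul r4: issue@1 deps=(None,None) exec_start@1 write@4
I1 add r1: issue@2 deps=(None,None) exec_start@2 write@4
I2 add r2: issue@3 deps=(None,1) exec_start@4 write@5
I3 add r3: issue@4 deps=(1,2) exec_start@5 write@7
I4 mul r1: issue@5 deps=(2,3) exec_start@7 write@8
I5 add r2: issue@6 deps=(3,0) exec_start@7 write@9
I6 mul r3: issue@7 deps=(3,4) exec_start@8 write@11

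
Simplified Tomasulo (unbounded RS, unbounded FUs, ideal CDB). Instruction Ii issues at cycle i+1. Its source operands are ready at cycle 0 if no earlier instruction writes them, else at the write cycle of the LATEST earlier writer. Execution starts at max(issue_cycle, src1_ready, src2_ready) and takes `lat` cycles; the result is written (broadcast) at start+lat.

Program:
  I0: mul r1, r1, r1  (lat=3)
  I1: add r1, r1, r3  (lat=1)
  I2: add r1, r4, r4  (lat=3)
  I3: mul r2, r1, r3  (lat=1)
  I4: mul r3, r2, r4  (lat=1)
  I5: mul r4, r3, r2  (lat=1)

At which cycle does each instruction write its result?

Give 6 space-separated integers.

Answer: 4 5 6 7 8 9

Derivation:
I0 mul r1: issue@1 deps=(None,None) exec_start@1 write@4
I1 add r1: issue@2 deps=(0,None) exec_start@4 write@5
I2 add r1: issue@3 deps=(None,None) exec_start@3 write@6
I3 mul r2: issue@4 deps=(2,None) exec_start@6 write@7
I4 mul r3: issue@5 deps=(3,None) exec_start@7 write@8
I5 mul r4: issue@6 deps=(4,3) exec_start@8 write@9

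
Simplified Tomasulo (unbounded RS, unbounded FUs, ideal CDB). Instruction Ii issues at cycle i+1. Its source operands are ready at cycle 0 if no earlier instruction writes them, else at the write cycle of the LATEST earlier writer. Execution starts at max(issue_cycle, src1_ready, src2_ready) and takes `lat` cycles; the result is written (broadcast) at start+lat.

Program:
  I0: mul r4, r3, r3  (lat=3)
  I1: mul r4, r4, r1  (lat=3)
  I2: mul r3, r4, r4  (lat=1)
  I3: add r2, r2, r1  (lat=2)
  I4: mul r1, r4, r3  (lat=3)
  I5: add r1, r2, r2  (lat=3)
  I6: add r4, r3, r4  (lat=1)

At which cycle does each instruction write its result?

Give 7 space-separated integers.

Answer: 4 7 8 6 11 9 9

Derivation:
I0 mul r4: issue@1 deps=(None,None) exec_start@1 write@4
I1 mul r4: issue@2 deps=(0,None) exec_start@4 write@7
I2 mul r3: issue@3 deps=(1,1) exec_start@7 write@8
I3 add r2: issue@4 deps=(None,None) exec_start@4 write@6
I4 mul r1: issue@5 deps=(1,2) exec_start@8 write@11
I5 add r1: issue@6 deps=(3,3) exec_start@6 write@9
I6 add r4: issue@7 deps=(2,1) exec_start@8 write@9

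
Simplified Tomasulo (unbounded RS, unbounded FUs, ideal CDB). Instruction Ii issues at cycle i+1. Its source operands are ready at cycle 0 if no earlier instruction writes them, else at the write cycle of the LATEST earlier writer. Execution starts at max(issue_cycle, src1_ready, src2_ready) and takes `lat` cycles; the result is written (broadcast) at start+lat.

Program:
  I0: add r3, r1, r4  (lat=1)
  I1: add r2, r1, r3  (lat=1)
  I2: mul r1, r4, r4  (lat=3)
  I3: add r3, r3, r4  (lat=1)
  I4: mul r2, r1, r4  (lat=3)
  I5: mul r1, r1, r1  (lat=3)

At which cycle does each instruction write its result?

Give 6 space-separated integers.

Answer: 2 3 6 5 9 9

Derivation:
I0 add r3: issue@1 deps=(None,None) exec_start@1 write@2
I1 add r2: issue@2 deps=(None,0) exec_start@2 write@3
I2 mul r1: issue@3 deps=(None,None) exec_start@3 write@6
I3 add r3: issue@4 deps=(0,None) exec_start@4 write@5
I4 mul r2: issue@5 deps=(2,None) exec_start@6 write@9
I5 mul r1: issue@6 deps=(2,2) exec_start@6 write@9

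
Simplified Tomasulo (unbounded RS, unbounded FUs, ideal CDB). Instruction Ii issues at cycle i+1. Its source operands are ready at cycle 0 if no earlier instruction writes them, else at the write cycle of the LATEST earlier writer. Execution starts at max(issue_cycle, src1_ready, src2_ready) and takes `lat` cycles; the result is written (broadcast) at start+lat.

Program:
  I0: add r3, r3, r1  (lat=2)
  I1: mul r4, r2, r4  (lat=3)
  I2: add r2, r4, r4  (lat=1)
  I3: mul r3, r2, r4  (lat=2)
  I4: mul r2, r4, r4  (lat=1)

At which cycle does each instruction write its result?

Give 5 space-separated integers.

Answer: 3 5 6 8 6

Derivation:
I0 add r3: issue@1 deps=(None,None) exec_start@1 write@3
I1 mul r4: issue@2 deps=(None,None) exec_start@2 write@5
I2 add r2: issue@3 deps=(1,1) exec_start@5 write@6
I3 mul r3: issue@4 deps=(2,1) exec_start@6 write@8
I4 mul r2: issue@5 deps=(1,1) exec_start@5 write@6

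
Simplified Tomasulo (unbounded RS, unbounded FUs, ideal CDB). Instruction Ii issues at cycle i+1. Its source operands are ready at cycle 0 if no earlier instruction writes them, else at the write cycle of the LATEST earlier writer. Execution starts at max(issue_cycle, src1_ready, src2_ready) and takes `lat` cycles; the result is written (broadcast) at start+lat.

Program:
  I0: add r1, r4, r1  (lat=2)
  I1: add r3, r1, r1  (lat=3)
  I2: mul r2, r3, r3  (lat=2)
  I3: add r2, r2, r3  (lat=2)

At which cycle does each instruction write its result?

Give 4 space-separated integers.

Answer: 3 6 8 10

Derivation:
I0 add r1: issue@1 deps=(None,None) exec_start@1 write@3
I1 add r3: issue@2 deps=(0,0) exec_start@3 write@6
I2 mul r2: issue@3 deps=(1,1) exec_start@6 write@8
I3 add r2: issue@4 deps=(2,1) exec_start@8 write@10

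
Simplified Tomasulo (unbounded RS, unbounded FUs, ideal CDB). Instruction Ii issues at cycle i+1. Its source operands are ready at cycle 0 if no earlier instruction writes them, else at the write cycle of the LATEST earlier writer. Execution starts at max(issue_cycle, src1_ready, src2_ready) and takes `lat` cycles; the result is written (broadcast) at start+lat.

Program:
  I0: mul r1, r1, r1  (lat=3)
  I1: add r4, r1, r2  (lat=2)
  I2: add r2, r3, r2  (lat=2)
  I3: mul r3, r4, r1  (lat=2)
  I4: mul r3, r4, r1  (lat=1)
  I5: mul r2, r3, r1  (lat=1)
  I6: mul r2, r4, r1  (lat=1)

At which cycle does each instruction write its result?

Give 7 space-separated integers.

Answer: 4 6 5 8 7 8 8

Derivation:
I0 mul r1: issue@1 deps=(None,None) exec_start@1 write@4
I1 add r4: issue@2 deps=(0,None) exec_start@4 write@6
I2 add r2: issue@3 deps=(None,None) exec_start@3 write@5
I3 mul r3: issue@4 deps=(1,0) exec_start@6 write@8
I4 mul r3: issue@5 deps=(1,0) exec_start@6 write@7
I5 mul r2: issue@6 deps=(4,0) exec_start@7 write@8
I6 mul r2: issue@7 deps=(1,0) exec_start@7 write@8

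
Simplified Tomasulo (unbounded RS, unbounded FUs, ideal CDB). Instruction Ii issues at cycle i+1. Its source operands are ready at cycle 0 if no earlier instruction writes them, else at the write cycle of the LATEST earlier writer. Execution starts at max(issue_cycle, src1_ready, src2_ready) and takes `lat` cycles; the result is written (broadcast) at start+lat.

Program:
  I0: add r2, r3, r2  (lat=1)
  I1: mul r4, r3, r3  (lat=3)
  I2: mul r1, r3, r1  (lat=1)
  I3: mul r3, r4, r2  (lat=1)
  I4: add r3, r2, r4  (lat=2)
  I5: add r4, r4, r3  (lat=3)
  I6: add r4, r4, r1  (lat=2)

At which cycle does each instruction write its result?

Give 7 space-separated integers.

Answer: 2 5 4 6 7 10 12

Derivation:
I0 add r2: issue@1 deps=(None,None) exec_start@1 write@2
I1 mul r4: issue@2 deps=(None,None) exec_start@2 write@5
I2 mul r1: issue@3 deps=(None,None) exec_start@3 write@4
I3 mul r3: issue@4 deps=(1,0) exec_start@5 write@6
I4 add r3: issue@5 deps=(0,1) exec_start@5 write@7
I5 add r4: issue@6 deps=(1,4) exec_start@7 write@10
I6 add r4: issue@7 deps=(5,2) exec_start@10 write@12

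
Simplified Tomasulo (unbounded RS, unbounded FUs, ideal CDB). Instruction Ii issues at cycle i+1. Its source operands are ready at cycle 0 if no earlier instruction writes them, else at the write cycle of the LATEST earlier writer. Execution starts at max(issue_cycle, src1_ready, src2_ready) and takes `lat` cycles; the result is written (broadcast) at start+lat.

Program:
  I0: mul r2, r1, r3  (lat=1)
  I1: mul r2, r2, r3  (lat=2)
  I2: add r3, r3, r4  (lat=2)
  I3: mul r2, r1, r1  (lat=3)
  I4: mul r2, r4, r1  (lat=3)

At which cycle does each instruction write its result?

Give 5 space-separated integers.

I0 mul r2: issue@1 deps=(None,None) exec_start@1 write@2
I1 mul r2: issue@2 deps=(0,None) exec_start@2 write@4
I2 add r3: issue@3 deps=(None,None) exec_start@3 write@5
I3 mul r2: issue@4 deps=(None,None) exec_start@4 write@7
I4 mul r2: issue@5 deps=(None,None) exec_start@5 write@8

Answer: 2 4 5 7 8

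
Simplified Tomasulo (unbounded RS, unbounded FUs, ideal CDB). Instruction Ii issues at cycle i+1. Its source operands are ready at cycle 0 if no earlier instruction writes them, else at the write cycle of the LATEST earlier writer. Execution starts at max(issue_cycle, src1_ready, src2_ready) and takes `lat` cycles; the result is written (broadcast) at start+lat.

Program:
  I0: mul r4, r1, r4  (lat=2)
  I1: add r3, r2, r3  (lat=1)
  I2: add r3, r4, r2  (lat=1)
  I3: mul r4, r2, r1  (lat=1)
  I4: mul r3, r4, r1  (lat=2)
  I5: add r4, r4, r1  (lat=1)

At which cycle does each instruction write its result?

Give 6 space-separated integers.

Answer: 3 3 4 5 7 7

Derivation:
I0 mul r4: issue@1 deps=(None,None) exec_start@1 write@3
I1 add r3: issue@2 deps=(None,None) exec_start@2 write@3
I2 add r3: issue@3 deps=(0,None) exec_start@3 write@4
I3 mul r4: issue@4 deps=(None,None) exec_start@4 write@5
I4 mul r3: issue@5 deps=(3,None) exec_start@5 write@7
I5 add r4: issue@6 deps=(3,None) exec_start@6 write@7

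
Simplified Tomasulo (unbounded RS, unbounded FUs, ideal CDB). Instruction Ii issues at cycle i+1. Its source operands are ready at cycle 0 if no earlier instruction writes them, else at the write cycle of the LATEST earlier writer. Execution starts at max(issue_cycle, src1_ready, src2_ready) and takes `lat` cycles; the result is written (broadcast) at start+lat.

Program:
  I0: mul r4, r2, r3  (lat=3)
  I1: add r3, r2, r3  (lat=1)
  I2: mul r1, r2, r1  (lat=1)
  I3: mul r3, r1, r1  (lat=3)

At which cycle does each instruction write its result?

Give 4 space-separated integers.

I0 mul r4: issue@1 deps=(None,None) exec_start@1 write@4
I1 add r3: issue@2 deps=(None,None) exec_start@2 write@3
I2 mul r1: issue@3 deps=(None,None) exec_start@3 write@4
I3 mul r3: issue@4 deps=(2,2) exec_start@4 write@7

Answer: 4 3 4 7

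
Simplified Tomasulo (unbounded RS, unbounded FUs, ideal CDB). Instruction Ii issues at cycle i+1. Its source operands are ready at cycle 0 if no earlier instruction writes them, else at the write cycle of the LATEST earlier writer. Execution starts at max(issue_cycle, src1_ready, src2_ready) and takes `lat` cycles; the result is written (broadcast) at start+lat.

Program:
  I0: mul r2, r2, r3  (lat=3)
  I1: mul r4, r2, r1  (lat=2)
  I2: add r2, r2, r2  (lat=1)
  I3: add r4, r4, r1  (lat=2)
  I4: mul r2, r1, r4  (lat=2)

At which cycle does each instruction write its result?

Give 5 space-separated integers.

I0 mul r2: issue@1 deps=(None,None) exec_start@1 write@4
I1 mul r4: issue@2 deps=(0,None) exec_start@4 write@6
I2 add r2: issue@3 deps=(0,0) exec_start@4 write@5
I3 add r4: issue@4 deps=(1,None) exec_start@6 write@8
I4 mul r2: issue@5 deps=(None,3) exec_start@8 write@10

Answer: 4 6 5 8 10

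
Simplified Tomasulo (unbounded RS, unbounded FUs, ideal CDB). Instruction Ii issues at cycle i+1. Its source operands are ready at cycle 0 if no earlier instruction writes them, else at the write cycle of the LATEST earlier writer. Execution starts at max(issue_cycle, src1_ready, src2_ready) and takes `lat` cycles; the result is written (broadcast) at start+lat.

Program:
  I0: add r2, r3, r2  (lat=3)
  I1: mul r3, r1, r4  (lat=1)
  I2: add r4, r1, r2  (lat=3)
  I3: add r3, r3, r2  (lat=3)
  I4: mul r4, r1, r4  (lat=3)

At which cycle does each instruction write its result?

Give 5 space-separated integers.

Answer: 4 3 7 7 10

Derivation:
I0 add r2: issue@1 deps=(None,None) exec_start@1 write@4
I1 mul r3: issue@2 deps=(None,None) exec_start@2 write@3
I2 add r4: issue@3 deps=(None,0) exec_start@4 write@7
I3 add r3: issue@4 deps=(1,0) exec_start@4 write@7
I4 mul r4: issue@5 deps=(None,2) exec_start@7 write@10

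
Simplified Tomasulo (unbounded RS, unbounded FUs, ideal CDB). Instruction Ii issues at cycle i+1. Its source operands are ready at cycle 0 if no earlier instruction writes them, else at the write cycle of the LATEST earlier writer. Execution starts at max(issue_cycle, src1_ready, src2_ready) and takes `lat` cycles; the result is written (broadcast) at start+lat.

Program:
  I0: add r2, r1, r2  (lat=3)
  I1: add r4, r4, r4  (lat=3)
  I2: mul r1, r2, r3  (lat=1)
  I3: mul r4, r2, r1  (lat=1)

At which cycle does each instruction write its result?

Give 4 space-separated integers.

I0 add r2: issue@1 deps=(None,None) exec_start@1 write@4
I1 add r4: issue@2 deps=(None,None) exec_start@2 write@5
I2 mul r1: issue@3 deps=(0,None) exec_start@4 write@5
I3 mul r4: issue@4 deps=(0,2) exec_start@5 write@6

Answer: 4 5 5 6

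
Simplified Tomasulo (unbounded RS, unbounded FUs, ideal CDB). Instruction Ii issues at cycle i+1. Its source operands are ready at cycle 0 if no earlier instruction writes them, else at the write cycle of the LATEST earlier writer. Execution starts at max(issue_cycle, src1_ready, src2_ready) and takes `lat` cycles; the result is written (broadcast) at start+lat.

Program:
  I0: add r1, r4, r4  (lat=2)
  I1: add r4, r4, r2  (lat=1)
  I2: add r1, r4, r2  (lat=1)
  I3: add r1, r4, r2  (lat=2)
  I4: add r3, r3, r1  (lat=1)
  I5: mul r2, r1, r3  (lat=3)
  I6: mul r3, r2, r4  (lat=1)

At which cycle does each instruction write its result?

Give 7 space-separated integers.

I0 add r1: issue@1 deps=(None,None) exec_start@1 write@3
I1 add r4: issue@2 deps=(None,None) exec_start@2 write@3
I2 add r1: issue@3 deps=(1,None) exec_start@3 write@4
I3 add r1: issue@4 deps=(1,None) exec_start@4 write@6
I4 add r3: issue@5 deps=(None,3) exec_start@6 write@7
I5 mul r2: issue@6 deps=(3,4) exec_start@7 write@10
I6 mul r3: issue@7 deps=(5,1) exec_start@10 write@11

Answer: 3 3 4 6 7 10 11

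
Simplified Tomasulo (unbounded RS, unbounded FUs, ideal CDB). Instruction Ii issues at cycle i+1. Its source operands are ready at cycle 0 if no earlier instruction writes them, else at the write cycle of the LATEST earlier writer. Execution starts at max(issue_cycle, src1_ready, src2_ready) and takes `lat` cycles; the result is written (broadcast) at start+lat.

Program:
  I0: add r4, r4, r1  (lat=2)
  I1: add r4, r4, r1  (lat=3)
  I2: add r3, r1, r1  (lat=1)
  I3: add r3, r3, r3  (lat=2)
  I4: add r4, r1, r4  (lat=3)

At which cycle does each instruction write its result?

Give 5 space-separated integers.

I0 add r4: issue@1 deps=(None,None) exec_start@1 write@3
I1 add r4: issue@2 deps=(0,None) exec_start@3 write@6
I2 add r3: issue@3 deps=(None,None) exec_start@3 write@4
I3 add r3: issue@4 deps=(2,2) exec_start@4 write@6
I4 add r4: issue@5 deps=(None,1) exec_start@6 write@9

Answer: 3 6 4 6 9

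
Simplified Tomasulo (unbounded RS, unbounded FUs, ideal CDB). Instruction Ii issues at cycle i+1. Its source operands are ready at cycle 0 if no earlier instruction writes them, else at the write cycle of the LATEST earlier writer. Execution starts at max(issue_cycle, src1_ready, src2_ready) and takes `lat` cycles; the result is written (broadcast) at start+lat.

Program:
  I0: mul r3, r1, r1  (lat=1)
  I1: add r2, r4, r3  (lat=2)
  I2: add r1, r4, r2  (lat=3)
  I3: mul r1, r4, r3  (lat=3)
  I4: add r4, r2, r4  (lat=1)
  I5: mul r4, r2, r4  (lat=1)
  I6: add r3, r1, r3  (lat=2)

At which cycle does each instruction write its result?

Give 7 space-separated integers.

I0 mul r3: issue@1 deps=(None,None) exec_start@1 write@2
I1 add r2: issue@2 deps=(None,0) exec_start@2 write@4
I2 add r1: issue@3 deps=(None,1) exec_start@4 write@7
I3 mul r1: issue@4 deps=(None,0) exec_start@4 write@7
I4 add r4: issue@5 deps=(1,None) exec_start@5 write@6
I5 mul r4: issue@6 deps=(1,4) exec_start@6 write@7
I6 add r3: issue@7 deps=(3,0) exec_start@7 write@9

Answer: 2 4 7 7 6 7 9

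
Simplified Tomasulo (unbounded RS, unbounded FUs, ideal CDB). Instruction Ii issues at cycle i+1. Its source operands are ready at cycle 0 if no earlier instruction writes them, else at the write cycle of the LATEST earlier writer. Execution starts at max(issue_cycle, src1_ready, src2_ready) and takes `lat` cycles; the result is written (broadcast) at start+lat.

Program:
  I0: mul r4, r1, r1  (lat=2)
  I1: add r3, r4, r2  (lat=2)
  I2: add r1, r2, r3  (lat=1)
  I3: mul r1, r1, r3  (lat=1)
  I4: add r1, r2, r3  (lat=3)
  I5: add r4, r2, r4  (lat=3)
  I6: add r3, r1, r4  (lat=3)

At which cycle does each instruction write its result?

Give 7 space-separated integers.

Answer: 3 5 6 7 8 9 12

Derivation:
I0 mul r4: issue@1 deps=(None,None) exec_start@1 write@3
I1 add r3: issue@2 deps=(0,None) exec_start@3 write@5
I2 add r1: issue@3 deps=(None,1) exec_start@5 write@6
I3 mul r1: issue@4 deps=(2,1) exec_start@6 write@7
I4 add r1: issue@5 deps=(None,1) exec_start@5 write@8
I5 add r4: issue@6 deps=(None,0) exec_start@6 write@9
I6 add r3: issue@7 deps=(4,5) exec_start@9 write@12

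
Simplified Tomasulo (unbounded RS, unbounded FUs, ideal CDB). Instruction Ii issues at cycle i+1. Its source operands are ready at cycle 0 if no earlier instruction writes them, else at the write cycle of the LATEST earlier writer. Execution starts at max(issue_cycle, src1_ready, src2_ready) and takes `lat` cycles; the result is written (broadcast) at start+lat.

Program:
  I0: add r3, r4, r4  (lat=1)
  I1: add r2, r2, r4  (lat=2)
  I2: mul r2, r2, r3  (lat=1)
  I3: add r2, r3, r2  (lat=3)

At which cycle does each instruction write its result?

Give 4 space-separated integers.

Answer: 2 4 5 8

Derivation:
I0 add r3: issue@1 deps=(None,None) exec_start@1 write@2
I1 add r2: issue@2 deps=(None,None) exec_start@2 write@4
I2 mul r2: issue@3 deps=(1,0) exec_start@4 write@5
I3 add r2: issue@4 deps=(0,2) exec_start@5 write@8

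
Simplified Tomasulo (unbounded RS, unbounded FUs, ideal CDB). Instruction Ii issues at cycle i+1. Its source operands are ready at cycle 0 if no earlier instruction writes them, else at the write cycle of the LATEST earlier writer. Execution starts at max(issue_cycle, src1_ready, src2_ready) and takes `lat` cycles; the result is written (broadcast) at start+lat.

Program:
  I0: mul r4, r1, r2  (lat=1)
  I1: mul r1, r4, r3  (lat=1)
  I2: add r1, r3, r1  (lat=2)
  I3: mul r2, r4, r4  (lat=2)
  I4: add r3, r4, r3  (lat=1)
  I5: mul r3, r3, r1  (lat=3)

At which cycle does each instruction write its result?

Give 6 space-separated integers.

Answer: 2 3 5 6 6 9

Derivation:
I0 mul r4: issue@1 deps=(None,None) exec_start@1 write@2
I1 mul r1: issue@2 deps=(0,None) exec_start@2 write@3
I2 add r1: issue@3 deps=(None,1) exec_start@3 write@5
I3 mul r2: issue@4 deps=(0,0) exec_start@4 write@6
I4 add r3: issue@5 deps=(0,None) exec_start@5 write@6
I5 mul r3: issue@6 deps=(4,2) exec_start@6 write@9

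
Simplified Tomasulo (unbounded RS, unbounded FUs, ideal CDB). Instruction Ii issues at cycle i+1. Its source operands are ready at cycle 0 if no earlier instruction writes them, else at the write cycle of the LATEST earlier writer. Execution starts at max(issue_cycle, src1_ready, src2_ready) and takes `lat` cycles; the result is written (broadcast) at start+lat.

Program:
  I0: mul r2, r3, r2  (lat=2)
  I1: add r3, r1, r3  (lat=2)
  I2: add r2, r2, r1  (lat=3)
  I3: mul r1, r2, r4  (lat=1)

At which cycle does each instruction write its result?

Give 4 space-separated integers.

Answer: 3 4 6 7

Derivation:
I0 mul r2: issue@1 deps=(None,None) exec_start@1 write@3
I1 add r3: issue@2 deps=(None,None) exec_start@2 write@4
I2 add r2: issue@3 deps=(0,None) exec_start@3 write@6
I3 mul r1: issue@4 deps=(2,None) exec_start@6 write@7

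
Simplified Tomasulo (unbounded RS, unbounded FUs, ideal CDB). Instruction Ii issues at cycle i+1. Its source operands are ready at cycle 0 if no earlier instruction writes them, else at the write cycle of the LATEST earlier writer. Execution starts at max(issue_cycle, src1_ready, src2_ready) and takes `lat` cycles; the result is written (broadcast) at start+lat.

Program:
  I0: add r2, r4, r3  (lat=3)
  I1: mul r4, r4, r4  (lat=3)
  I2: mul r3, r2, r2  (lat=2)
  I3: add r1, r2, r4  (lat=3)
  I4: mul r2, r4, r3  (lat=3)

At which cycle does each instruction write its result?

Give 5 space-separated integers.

I0 add r2: issue@1 deps=(None,None) exec_start@1 write@4
I1 mul r4: issue@2 deps=(None,None) exec_start@2 write@5
I2 mul r3: issue@3 deps=(0,0) exec_start@4 write@6
I3 add r1: issue@4 deps=(0,1) exec_start@5 write@8
I4 mul r2: issue@5 deps=(1,2) exec_start@6 write@9

Answer: 4 5 6 8 9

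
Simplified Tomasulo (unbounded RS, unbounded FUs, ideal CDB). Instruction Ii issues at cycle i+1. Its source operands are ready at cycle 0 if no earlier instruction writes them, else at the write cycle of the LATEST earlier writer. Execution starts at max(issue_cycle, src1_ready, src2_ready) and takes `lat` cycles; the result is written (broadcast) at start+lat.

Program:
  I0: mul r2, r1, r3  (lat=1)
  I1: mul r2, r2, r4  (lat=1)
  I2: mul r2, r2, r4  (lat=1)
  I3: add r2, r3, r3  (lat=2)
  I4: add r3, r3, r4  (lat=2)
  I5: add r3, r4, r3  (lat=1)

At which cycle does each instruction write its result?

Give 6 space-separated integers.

I0 mul r2: issue@1 deps=(None,None) exec_start@1 write@2
I1 mul r2: issue@2 deps=(0,None) exec_start@2 write@3
I2 mul r2: issue@3 deps=(1,None) exec_start@3 write@4
I3 add r2: issue@4 deps=(None,None) exec_start@4 write@6
I4 add r3: issue@5 deps=(None,None) exec_start@5 write@7
I5 add r3: issue@6 deps=(None,4) exec_start@7 write@8

Answer: 2 3 4 6 7 8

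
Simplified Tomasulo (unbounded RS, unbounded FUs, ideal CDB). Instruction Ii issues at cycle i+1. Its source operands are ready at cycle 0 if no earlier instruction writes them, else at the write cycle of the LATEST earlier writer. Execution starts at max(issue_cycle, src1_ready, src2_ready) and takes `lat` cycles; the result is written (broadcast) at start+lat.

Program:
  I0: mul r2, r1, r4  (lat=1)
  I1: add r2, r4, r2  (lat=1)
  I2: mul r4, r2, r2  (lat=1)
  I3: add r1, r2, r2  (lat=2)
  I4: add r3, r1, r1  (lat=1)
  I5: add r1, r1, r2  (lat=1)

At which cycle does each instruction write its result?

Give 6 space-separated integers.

I0 mul r2: issue@1 deps=(None,None) exec_start@1 write@2
I1 add r2: issue@2 deps=(None,0) exec_start@2 write@3
I2 mul r4: issue@3 deps=(1,1) exec_start@3 write@4
I3 add r1: issue@4 deps=(1,1) exec_start@4 write@6
I4 add r3: issue@5 deps=(3,3) exec_start@6 write@7
I5 add r1: issue@6 deps=(3,1) exec_start@6 write@7

Answer: 2 3 4 6 7 7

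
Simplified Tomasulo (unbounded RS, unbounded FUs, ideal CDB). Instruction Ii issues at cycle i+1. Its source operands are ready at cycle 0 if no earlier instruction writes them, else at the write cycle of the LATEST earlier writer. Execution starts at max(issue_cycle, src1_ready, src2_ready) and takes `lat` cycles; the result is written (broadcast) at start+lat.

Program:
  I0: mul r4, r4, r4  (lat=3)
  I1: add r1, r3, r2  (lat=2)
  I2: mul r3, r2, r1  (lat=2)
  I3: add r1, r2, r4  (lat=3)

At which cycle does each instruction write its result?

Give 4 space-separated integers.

Answer: 4 4 6 7

Derivation:
I0 mul r4: issue@1 deps=(None,None) exec_start@1 write@4
I1 add r1: issue@2 deps=(None,None) exec_start@2 write@4
I2 mul r3: issue@3 deps=(None,1) exec_start@4 write@6
I3 add r1: issue@4 deps=(None,0) exec_start@4 write@7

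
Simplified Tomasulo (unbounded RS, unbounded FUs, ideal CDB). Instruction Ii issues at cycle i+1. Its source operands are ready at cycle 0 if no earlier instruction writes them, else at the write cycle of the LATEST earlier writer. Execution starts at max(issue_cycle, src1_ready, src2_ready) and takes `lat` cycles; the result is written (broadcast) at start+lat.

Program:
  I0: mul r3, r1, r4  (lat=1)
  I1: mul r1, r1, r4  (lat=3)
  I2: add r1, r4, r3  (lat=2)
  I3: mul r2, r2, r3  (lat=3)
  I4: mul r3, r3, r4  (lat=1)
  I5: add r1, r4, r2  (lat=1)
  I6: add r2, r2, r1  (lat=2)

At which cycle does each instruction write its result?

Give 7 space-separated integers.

I0 mul r3: issue@1 deps=(None,None) exec_start@1 write@2
I1 mul r1: issue@2 deps=(None,None) exec_start@2 write@5
I2 add r1: issue@3 deps=(None,0) exec_start@3 write@5
I3 mul r2: issue@4 deps=(None,0) exec_start@4 write@7
I4 mul r3: issue@5 deps=(0,None) exec_start@5 write@6
I5 add r1: issue@6 deps=(None,3) exec_start@7 write@8
I6 add r2: issue@7 deps=(3,5) exec_start@8 write@10

Answer: 2 5 5 7 6 8 10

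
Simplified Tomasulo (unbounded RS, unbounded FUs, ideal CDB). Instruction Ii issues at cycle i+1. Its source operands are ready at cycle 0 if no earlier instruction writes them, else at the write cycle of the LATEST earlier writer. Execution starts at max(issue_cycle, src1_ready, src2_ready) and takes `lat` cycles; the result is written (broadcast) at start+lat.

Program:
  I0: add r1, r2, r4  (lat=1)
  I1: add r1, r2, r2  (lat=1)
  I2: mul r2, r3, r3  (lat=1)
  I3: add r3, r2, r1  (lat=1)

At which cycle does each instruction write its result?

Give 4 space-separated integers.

I0 add r1: issue@1 deps=(None,None) exec_start@1 write@2
I1 add r1: issue@2 deps=(None,None) exec_start@2 write@3
I2 mul r2: issue@3 deps=(None,None) exec_start@3 write@4
I3 add r3: issue@4 deps=(2,1) exec_start@4 write@5

Answer: 2 3 4 5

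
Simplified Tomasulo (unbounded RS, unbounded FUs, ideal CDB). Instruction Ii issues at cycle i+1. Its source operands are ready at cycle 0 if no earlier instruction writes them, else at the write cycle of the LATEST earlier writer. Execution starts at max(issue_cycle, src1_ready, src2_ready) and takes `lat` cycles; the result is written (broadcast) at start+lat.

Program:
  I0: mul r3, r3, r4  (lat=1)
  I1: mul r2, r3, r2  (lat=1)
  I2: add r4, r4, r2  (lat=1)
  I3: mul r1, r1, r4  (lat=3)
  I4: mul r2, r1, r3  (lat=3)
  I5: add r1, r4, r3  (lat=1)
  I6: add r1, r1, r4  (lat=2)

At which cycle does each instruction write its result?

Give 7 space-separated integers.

I0 mul r3: issue@1 deps=(None,None) exec_start@1 write@2
I1 mul r2: issue@2 deps=(0,None) exec_start@2 write@3
I2 add r4: issue@3 deps=(None,1) exec_start@3 write@4
I3 mul r1: issue@4 deps=(None,2) exec_start@4 write@7
I4 mul r2: issue@5 deps=(3,0) exec_start@7 write@10
I5 add r1: issue@6 deps=(2,0) exec_start@6 write@7
I6 add r1: issue@7 deps=(5,2) exec_start@7 write@9

Answer: 2 3 4 7 10 7 9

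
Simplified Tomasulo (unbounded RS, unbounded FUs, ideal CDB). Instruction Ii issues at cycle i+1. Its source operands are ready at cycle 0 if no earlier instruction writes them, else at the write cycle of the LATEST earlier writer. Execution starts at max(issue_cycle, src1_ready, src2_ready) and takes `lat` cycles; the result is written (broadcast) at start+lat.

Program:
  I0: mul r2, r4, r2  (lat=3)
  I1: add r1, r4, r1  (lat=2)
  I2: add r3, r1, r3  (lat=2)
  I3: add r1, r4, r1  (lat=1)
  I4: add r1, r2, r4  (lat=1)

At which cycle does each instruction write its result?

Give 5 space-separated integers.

I0 mul r2: issue@1 deps=(None,None) exec_start@1 write@4
I1 add r1: issue@2 deps=(None,None) exec_start@2 write@4
I2 add r3: issue@3 deps=(1,None) exec_start@4 write@6
I3 add r1: issue@4 deps=(None,1) exec_start@4 write@5
I4 add r1: issue@5 deps=(0,None) exec_start@5 write@6

Answer: 4 4 6 5 6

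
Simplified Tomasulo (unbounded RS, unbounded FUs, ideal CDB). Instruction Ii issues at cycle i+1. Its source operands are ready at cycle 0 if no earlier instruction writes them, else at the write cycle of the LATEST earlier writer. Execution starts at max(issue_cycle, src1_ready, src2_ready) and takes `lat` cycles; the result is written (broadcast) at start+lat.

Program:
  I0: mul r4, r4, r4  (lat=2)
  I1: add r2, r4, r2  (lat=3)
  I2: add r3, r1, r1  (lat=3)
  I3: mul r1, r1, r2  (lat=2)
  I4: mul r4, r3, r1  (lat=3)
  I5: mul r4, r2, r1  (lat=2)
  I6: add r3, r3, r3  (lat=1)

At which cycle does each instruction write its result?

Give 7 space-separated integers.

Answer: 3 6 6 8 11 10 8

Derivation:
I0 mul r4: issue@1 deps=(None,None) exec_start@1 write@3
I1 add r2: issue@2 deps=(0,None) exec_start@3 write@6
I2 add r3: issue@3 deps=(None,None) exec_start@3 write@6
I3 mul r1: issue@4 deps=(None,1) exec_start@6 write@8
I4 mul r4: issue@5 deps=(2,3) exec_start@8 write@11
I5 mul r4: issue@6 deps=(1,3) exec_start@8 write@10
I6 add r3: issue@7 deps=(2,2) exec_start@7 write@8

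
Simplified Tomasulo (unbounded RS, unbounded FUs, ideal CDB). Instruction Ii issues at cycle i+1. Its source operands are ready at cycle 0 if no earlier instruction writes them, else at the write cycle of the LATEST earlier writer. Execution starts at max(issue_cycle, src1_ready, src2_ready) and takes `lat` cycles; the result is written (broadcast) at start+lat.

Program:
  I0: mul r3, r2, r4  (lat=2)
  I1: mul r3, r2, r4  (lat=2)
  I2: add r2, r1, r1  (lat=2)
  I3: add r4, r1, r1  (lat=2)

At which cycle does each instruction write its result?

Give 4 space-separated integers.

Answer: 3 4 5 6

Derivation:
I0 mul r3: issue@1 deps=(None,None) exec_start@1 write@3
I1 mul r3: issue@2 deps=(None,None) exec_start@2 write@4
I2 add r2: issue@3 deps=(None,None) exec_start@3 write@5
I3 add r4: issue@4 deps=(None,None) exec_start@4 write@6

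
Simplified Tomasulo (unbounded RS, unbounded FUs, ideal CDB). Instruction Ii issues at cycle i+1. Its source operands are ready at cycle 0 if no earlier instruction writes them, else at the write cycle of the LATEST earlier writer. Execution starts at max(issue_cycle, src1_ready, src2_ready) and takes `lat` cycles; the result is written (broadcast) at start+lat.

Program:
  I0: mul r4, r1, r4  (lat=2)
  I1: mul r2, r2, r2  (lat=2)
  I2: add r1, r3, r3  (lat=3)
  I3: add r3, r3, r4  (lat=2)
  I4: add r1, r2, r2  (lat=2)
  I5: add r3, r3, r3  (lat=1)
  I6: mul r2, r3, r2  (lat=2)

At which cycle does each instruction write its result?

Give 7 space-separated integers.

I0 mul r4: issue@1 deps=(None,None) exec_start@1 write@3
I1 mul r2: issue@2 deps=(None,None) exec_start@2 write@4
I2 add r1: issue@3 deps=(None,None) exec_start@3 write@6
I3 add r3: issue@4 deps=(None,0) exec_start@4 write@6
I4 add r1: issue@5 deps=(1,1) exec_start@5 write@7
I5 add r3: issue@6 deps=(3,3) exec_start@6 write@7
I6 mul r2: issue@7 deps=(5,1) exec_start@7 write@9

Answer: 3 4 6 6 7 7 9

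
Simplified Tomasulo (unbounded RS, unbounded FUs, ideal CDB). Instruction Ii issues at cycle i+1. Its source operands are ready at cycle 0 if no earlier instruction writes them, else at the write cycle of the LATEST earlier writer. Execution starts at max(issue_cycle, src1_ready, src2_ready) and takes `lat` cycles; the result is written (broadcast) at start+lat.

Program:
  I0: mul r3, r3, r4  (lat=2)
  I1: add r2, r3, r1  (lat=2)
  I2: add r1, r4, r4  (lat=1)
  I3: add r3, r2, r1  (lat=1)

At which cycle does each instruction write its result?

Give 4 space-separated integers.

I0 mul r3: issue@1 deps=(None,None) exec_start@1 write@3
I1 add r2: issue@2 deps=(0,None) exec_start@3 write@5
I2 add r1: issue@3 deps=(None,None) exec_start@3 write@4
I3 add r3: issue@4 deps=(1,2) exec_start@5 write@6

Answer: 3 5 4 6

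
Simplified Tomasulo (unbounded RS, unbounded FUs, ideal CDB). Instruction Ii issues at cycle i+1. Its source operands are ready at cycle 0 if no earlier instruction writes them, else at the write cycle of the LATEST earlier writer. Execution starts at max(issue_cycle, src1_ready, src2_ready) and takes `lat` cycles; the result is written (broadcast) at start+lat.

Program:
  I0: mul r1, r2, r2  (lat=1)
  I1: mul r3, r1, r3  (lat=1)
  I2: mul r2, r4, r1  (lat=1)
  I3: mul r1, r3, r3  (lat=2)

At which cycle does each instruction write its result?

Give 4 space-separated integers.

Answer: 2 3 4 6

Derivation:
I0 mul r1: issue@1 deps=(None,None) exec_start@1 write@2
I1 mul r3: issue@2 deps=(0,None) exec_start@2 write@3
I2 mul r2: issue@3 deps=(None,0) exec_start@3 write@4
I3 mul r1: issue@4 deps=(1,1) exec_start@4 write@6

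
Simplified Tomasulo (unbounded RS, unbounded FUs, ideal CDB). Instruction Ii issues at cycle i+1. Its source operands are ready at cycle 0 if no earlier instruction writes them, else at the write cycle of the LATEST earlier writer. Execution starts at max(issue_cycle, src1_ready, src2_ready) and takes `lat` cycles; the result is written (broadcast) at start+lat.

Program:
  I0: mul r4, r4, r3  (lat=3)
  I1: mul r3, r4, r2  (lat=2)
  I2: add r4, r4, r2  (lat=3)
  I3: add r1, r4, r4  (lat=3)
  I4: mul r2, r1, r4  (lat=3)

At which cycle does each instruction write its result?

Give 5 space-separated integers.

I0 mul r4: issue@1 deps=(None,None) exec_start@1 write@4
I1 mul r3: issue@2 deps=(0,None) exec_start@4 write@6
I2 add r4: issue@3 deps=(0,None) exec_start@4 write@7
I3 add r1: issue@4 deps=(2,2) exec_start@7 write@10
I4 mul r2: issue@5 deps=(3,2) exec_start@10 write@13

Answer: 4 6 7 10 13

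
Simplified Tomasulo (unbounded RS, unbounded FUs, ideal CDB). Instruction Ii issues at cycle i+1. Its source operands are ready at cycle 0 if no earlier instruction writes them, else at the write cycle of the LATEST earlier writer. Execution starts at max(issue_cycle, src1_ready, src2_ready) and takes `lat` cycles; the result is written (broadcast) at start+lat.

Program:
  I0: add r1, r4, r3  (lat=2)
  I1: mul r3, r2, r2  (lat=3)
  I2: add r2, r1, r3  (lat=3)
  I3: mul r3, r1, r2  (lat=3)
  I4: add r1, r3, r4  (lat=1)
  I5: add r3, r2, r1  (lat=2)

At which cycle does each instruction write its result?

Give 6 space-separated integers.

Answer: 3 5 8 11 12 14

Derivation:
I0 add r1: issue@1 deps=(None,None) exec_start@1 write@3
I1 mul r3: issue@2 deps=(None,None) exec_start@2 write@5
I2 add r2: issue@3 deps=(0,1) exec_start@5 write@8
I3 mul r3: issue@4 deps=(0,2) exec_start@8 write@11
I4 add r1: issue@5 deps=(3,None) exec_start@11 write@12
I5 add r3: issue@6 deps=(2,4) exec_start@12 write@14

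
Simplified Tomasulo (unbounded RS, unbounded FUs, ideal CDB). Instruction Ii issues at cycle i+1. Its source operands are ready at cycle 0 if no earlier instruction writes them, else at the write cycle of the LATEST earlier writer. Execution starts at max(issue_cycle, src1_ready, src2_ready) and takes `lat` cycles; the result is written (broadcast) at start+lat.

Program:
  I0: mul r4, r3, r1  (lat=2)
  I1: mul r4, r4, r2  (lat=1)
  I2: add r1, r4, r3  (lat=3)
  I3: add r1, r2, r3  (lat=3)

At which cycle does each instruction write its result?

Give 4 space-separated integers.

Answer: 3 4 7 7

Derivation:
I0 mul r4: issue@1 deps=(None,None) exec_start@1 write@3
I1 mul r4: issue@2 deps=(0,None) exec_start@3 write@4
I2 add r1: issue@3 deps=(1,None) exec_start@4 write@7
I3 add r1: issue@4 deps=(None,None) exec_start@4 write@7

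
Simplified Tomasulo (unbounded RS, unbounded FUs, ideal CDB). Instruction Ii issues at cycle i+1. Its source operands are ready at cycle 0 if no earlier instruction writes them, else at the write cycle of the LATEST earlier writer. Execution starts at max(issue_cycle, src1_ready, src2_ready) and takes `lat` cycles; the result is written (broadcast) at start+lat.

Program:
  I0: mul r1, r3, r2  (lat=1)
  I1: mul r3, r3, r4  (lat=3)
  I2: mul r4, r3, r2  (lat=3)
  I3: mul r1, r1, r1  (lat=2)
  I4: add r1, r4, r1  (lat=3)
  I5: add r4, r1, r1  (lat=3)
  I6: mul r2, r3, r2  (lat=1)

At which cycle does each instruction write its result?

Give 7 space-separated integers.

Answer: 2 5 8 6 11 14 8

Derivation:
I0 mul r1: issue@1 deps=(None,None) exec_start@1 write@2
I1 mul r3: issue@2 deps=(None,None) exec_start@2 write@5
I2 mul r4: issue@3 deps=(1,None) exec_start@5 write@8
I3 mul r1: issue@4 deps=(0,0) exec_start@4 write@6
I4 add r1: issue@5 deps=(2,3) exec_start@8 write@11
I5 add r4: issue@6 deps=(4,4) exec_start@11 write@14
I6 mul r2: issue@7 deps=(1,None) exec_start@7 write@8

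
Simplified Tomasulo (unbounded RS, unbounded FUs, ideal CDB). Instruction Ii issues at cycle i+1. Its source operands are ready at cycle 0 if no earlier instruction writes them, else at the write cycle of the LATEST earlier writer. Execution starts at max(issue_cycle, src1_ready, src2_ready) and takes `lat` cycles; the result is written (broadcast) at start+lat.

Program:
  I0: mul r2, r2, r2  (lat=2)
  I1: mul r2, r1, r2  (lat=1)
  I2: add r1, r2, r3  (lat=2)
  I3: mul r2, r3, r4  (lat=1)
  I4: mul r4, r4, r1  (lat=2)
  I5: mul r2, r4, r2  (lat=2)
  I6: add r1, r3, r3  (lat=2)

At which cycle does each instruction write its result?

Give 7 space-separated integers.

Answer: 3 4 6 5 8 10 9

Derivation:
I0 mul r2: issue@1 deps=(None,None) exec_start@1 write@3
I1 mul r2: issue@2 deps=(None,0) exec_start@3 write@4
I2 add r1: issue@3 deps=(1,None) exec_start@4 write@6
I3 mul r2: issue@4 deps=(None,None) exec_start@4 write@5
I4 mul r4: issue@5 deps=(None,2) exec_start@6 write@8
I5 mul r2: issue@6 deps=(4,3) exec_start@8 write@10
I6 add r1: issue@7 deps=(None,None) exec_start@7 write@9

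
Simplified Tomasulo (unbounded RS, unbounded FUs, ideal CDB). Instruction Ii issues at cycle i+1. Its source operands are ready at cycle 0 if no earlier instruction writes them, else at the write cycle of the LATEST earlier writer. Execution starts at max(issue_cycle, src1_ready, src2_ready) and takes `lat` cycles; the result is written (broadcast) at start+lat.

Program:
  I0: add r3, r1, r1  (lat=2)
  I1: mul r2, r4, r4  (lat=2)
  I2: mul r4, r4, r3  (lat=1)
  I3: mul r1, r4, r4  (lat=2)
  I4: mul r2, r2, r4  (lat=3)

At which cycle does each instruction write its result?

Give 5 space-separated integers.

I0 add r3: issue@1 deps=(None,None) exec_start@1 write@3
I1 mul r2: issue@2 deps=(None,None) exec_start@2 write@4
I2 mul r4: issue@3 deps=(None,0) exec_start@3 write@4
I3 mul r1: issue@4 deps=(2,2) exec_start@4 write@6
I4 mul r2: issue@5 deps=(1,2) exec_start@5 write@8

Answer: 3 4 4 6 8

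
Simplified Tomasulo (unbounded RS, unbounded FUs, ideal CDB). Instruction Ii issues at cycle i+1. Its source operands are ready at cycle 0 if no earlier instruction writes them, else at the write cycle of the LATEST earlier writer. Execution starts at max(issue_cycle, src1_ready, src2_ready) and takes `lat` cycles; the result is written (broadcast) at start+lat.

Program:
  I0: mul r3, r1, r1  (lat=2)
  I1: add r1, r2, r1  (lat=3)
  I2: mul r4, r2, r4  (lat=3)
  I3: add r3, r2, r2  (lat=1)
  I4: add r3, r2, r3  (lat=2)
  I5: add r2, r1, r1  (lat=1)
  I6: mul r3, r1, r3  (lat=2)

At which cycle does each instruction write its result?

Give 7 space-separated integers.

Answer: 3 5 6 5 7 7 9

Derivation:
I0 mul r3: issue@1 deps=(None,None) exec_start@1 write@3
I1 add r1: issue@2 deps=(None,None) exec_start@2 write@5
I2 mul r4: issue@3 deps=(None,None) exec_start@3 write@6
I3 add r3: issue@4 deps=(None,None) exec_start@4 write@5
I4 add r3: issue@5 deps=(None,3) exec_start@5 write@7
I5 add r2: issue@6 deps=(1,1) exec_start@6 write@7
I6 mul r3: issue@7 deps=(1,4) exec_start@7 write@9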